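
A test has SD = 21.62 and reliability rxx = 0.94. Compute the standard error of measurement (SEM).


SEM = SD * sqrt(1 - rxx)
SEM = 21.62 * sqrt(1 - 0.94)
SEM = 21.62 * sqrt(0.06) = 21.62 * 0.244949
SEM = 5.2958

5.2958


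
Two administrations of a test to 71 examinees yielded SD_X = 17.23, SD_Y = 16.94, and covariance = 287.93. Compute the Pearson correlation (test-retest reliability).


r = cov(X,Y) / (SD_X * SD_Y)
r = 287.93 / (17.23 * 16.94)
r = 287.93 / 291.8762
r = 0.9865

0.9865


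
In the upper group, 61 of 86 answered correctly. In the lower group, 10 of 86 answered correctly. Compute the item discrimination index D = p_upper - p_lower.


p_upper = 61/86 = 0.7093
p_lower = 10/86 = 0.1163
D = 0.7093 - 0.1163 = 0.593

0.593


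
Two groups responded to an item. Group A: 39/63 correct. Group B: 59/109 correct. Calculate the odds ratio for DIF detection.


Odds_A = 39/24 = 1.625
Odds_B = 59/50 = 1.18
OR = Odds_A / Odds_B = 1.625 / 1.18
Exactly, OR = (39 * 50) / (24 * 59) = 1950 / 1416
OR = 1.3771

1.3771


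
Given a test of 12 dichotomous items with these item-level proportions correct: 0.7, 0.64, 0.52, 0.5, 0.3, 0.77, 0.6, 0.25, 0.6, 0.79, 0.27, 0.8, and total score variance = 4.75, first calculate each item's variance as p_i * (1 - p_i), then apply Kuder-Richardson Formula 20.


For each item, compute p_i * q_i:
  Item 1: 0.7 * 0.3 = 0.21
  Item 2: 0.64 * 0.36 = 0.2304
  Item 3: 0.52 * 0.48 = 0.2496
  Item 4: 0.5 * 0.5 = 0.25
  Item 5: 0.3 * 0.7 = 0.21
  Item 6: 0.77 * 0.23 = 0.1771
  Item 7: 0.6 * 0.4 = 0.24
  Item 8: 0.25 * 0.75 = 0.1875
  Item 9: 0.6 * 0.4 = 0.24
  Item 10: 0.79 * 0.21 = 0.1659
  Item 11: 0.27 * 0.73 = 0.1971
  Item 12: 0.8 * 0.2 = 0.16
Sum(p_i * q_i) = 0.21 + 0.2304 + 0.2496 + 0.25 + 0.21 + 0.1771 + 0.24 + 0.1875 + 0.24 + 0.1659 + 0.1971 + 0.16 = 2.5176
KR-20 = (k/(k-1)) * (1 - Sum(p_i*q_i) / Var_total)
= (12/11) * (1 - 2.5176/4.75)
= 1.0909 * 0.47
KR-20 = 0.5127

0.5127


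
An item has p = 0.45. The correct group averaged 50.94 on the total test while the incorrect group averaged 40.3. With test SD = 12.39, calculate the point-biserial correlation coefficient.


q = 1 - p = 0.55
rpb = ((M1 - M0) / SD) * sqrt(p * q)
rpb = ((50.94 - 40.3) / 12.39) * sqrt(0.45 * 0.55)
rpb = 0.4272

0.4272


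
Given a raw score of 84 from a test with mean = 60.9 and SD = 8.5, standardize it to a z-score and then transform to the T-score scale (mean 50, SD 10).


z = (X - mean) / SD = (84 - 60.9) / 8.5
z = 23.1 / 8.5
z = 2.7176
T-score = T = 50 + 10z
Carry z at full precision (z = 23.1 / 8.5) into the conversion:
T-score = 50 + 10 * (23.1 / 8.5) = 50 + 231 / 8.5
T-score = 50 + 27.1765
T-score = 77.1765

77.1765


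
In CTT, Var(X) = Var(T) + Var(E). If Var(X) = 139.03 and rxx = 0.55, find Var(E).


var_true = rxx * var_obs = 0.55 * 139.03 = 76.4665
var_error = var_obs - var_true
var_error = 139.03 - 76.4665
var_error = 62.5635

62.5635


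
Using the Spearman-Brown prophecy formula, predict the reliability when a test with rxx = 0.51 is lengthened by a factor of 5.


r_new = (n * rxx) / (1 + (n-1) * rxx)
r_new = (5 * 0.51) / (1 + 4 * 0.51)
r_new = 2.55 / 3.04
r_new = 0.8388

0.8388


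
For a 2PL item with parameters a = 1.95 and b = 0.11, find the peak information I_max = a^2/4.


For 2PL, max info at theta = b = 0.11
I_max = a^2 / 4 = 1.95^2 / 4
= 3.8025 / 4
I_max = 0.9506

0.9506


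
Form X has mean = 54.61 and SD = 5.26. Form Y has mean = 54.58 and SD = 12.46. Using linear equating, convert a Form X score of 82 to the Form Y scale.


slope = SD_Y / SD_X = 12.46 / 5.26 ~ 2.3688
intercept = mean_Y - slope * mean_X = 54.58 - (12.46 / 5.26) * 54.61 ~ -74.7813
Y = slope * X + intercept. To avoid rounding drift from the rounded slope/intercept, evaluate the equivalent form Y = mean_Y + SD_Y * (X - mean_X) / SD_X at full precision:
Y = 54.58 + 12.46 * (82 - 54.61) / 5.26
Y = 54.58 + 12.46 * 27.39 / 5.26
Y = 54.58 + 341.2794 / 5.26
Y = 54.58 + 64.882
Y = 119.462

119.462


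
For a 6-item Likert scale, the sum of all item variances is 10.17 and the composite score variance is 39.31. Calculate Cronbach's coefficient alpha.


alpha = (k/(k-1)) * (1 - sum(si^2)/s_total^2)
= (6/5) * (1 - 10.17/39.31)
alpha = 0.8895

0.8895


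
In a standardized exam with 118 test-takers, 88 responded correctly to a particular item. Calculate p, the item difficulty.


Item difficulty p = number correct / total examinees
p = 88 / 118
p = 0.7458

0.7458


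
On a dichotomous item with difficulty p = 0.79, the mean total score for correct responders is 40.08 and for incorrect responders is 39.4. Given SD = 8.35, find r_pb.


q = 1 - p = 0.21
rpb = ((M1 - M0) / SD) * sqrt(p * q)
rpb = ((40.08 - 39.4) / 8.35) * sqrt(0.79 * 0.21)
rpb = 0.0332

0.0332


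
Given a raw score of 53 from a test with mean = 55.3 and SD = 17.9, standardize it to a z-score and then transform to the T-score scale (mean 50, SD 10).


z = (X - mean) / SD = (53 - 55.3) / 17.9
z = -2.3 / 17.9
z = -0.1285
T-score = T = 50 + 10z
Carry z at full precision (z = -2.3 / 17.9) into the conversion:
T-score = 50 + 10 * (-2.3 / 17.9) = 50 + -23 / 17.9
T-score = 50 + -1.2849
T-score = 48.7151

48.7151


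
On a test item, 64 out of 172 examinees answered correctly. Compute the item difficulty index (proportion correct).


Item difficulty p = number correct / total examinees
p = 64 / 172
p = 0.3721

0.3721


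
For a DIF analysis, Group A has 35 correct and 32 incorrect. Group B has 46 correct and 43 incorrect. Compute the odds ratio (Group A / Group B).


Odds_A = 35/32 = 1.0938
Odds_B = 46/43 = 1.0698
OR = Odds_A / Odds_B = 1.0938 / 1.0698
Exactly, OR = (35 * 43) / (32 * 46) = 1505 / 1472
OR = 1.0224

1.0224


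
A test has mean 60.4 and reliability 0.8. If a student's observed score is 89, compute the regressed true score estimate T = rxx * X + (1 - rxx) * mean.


T_est = rxx * X + (1 - rxx) * mean
T_est = 0.8 * 89 + 0.2 * 60.4
T_est = 71.2 + 12.08
T_est = 83.28

83.28


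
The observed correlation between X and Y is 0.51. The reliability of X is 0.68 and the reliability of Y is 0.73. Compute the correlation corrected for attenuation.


r_corrected = rxy / sqrt(rxx * ryy)
= 0.51 / sqrt(0.68 * 0.73)
= 0.51 / sqrt(0.4964)
= 0.51 / 0.704557
r_corrected = 0.7239

0.7239


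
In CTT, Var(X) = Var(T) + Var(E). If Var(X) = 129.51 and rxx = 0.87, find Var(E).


var_true = rxx * var_obs = 0.87 * 129.51 = 112.6737
var_error = var_obs - var_true
var_error = 129.51 - 112.6737
var_error = 16.8363

16.8363


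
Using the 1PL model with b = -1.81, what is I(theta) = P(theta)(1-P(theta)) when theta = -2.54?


P = 1/(1+exp(-(-2.54--1.81))) = 0.3252
I = P*(1-P) = 0.3252 * 0.6748
I = 0.2194

0.2194


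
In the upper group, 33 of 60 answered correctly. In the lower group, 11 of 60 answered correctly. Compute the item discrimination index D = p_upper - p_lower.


p_upper = 33/60 = 0.55
p_lower = 11/60 = 0.1833
D = 0.55 - 0.1833 = 0.3667

0.3667


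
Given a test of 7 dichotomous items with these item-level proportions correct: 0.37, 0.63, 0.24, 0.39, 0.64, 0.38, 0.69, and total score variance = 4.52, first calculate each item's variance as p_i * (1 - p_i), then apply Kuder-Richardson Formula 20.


For each item, compute p_i * q_i:
  Item 1: 0.37 * 0.63 = 0.2331
  Item 2: 0.63 * 0.37 = 0.2331
  Item 3: 0.24 * 0.76 = 0.1824
  Item 4: 0.39 * 0.61 = 0.2379
  Item 5: 0.64 * 0.36 = 0.2304
  Item 6: 0.38 * 0.62 = 0.2356
  Item 7: 0.69 * 0.31 = 0.2139
Sum(p_i * q_i) = 0.2331 + 0.2331 + 0.1824 + 0.2379 + 0.2304 + 0.2356 + 0.2139 = 1.5664
KR-20 = (k/(k-1)) * (1 - Sum(p_i*q_i) / Var_total)
= (7/6) * (1 - 1.5664/4.52)
= 1.1667 * 0.6535
KR-20 = 0.7624

0.7624


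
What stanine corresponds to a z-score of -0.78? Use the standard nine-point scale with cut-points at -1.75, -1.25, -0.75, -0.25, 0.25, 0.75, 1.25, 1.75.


Stanine boundaries: [-1.75, -1.25, -0.75, -0.25, 0.25, 0.75, 1.25, 1.75]
z = -0.78
Check each boundary:
  z >= -1.75 -> could be stanine 2
  z >= -1.25 -> could be stanine 3
  z < -0.75
  z < -0.25
  z < 0.25
  z < 0.75
  z < 1.25
  z < 1.75
Highest qualifying boundary gives stanine = 3

3


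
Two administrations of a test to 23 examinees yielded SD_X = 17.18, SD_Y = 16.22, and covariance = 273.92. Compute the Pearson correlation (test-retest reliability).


r = cov(X,Y) / (SD_X * SD_Y)
r = 273.92 / (17.18 * 16.22)
r = 273.92 / 278.6596
r = 0.983

0.983


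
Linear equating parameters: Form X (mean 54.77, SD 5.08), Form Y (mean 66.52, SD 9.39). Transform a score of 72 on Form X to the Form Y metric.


slope = SD_Y / SD_X = 9.39 / 5.08 ~ 1.8484
intercept = mean_Y - slope * mean_X = 66.52 - (9.39 / 5.08) * 54.77 ~ -34.7182
Y = slope * X + intercept. To avoid rounding drift from the rounded slope/intercept, evaluate the equivalent form Y = mean_Y + SD_Y * (X - mean_X) / SD_X at full precision:
Y = 66.52 + 9.39 * (72 - 54.77) / 5.08
Y = 66.52 + 9.39 * 17.23 / 5.08
Y = 66.52 + 161.7897 / 5.08
Y = 66.52 + 31.8484
Y = 98.3684

98.3684


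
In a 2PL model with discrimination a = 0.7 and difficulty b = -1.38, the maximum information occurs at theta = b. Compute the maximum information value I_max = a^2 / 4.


For 2PL, max info at theta = b = -1.38
I_max = a^2 / 4 = 0.7^2 / 4
= 0.49 / 4
I_max = 0.1225

0.1225


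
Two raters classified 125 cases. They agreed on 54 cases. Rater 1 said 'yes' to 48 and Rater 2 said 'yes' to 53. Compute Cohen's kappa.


P_o = 54/125 = 0.432
P_e = (48*53 + 77*72) / 15625 = 0.517632
kappa = (P_o - P_e) / (1 - P_e)
kappa = (0.432 - 0.517632) / (1 - 0.517632)
kappa = -0.1775

-0.1775


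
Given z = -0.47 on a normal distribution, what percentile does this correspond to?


CDF(z) = 0.5 * (1 + erf(z/sqrt(2)))
erf(-0.3323) = -0.3616
CDF = 0.3192
Percentile rank = 0.3192 * 100 = 31.92

31.92


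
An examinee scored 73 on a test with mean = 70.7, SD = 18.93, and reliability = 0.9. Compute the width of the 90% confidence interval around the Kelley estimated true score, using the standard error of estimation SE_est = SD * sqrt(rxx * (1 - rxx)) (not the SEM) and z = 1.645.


True score estimate = 0.9*73 + 0.1*70.7 = 72.77
SE_est = SD * sqrt(rxx * (1 - rxx)) = 18.93 * sqrt(0.9 * 0.1) = 18.93 * sqrt(0.09) = 5.679
CI = T_est +/- z * SE_est, so width = 2 * z * SE_est = 2 * 1.645 * 5.679
Width = 18.6839

18.6839


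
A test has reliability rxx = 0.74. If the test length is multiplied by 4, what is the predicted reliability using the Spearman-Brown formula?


r_new = (n * rxx) / (1 + (n-1) * rxx)
r_new = (4 * 0.74) / (1 + 3 * 0.74)
r_new = 2.96 / 3.22
r_new = 0.9193

0.9193


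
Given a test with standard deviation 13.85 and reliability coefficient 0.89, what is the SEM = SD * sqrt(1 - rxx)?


SEM = SD * sqrt(1 - rxx)
SEM = 13.85 * sqrt(1 - 0.89)
SEM = 13.85 * sqrt(0.11) = 13.85 * 0.331662
SEM = 4.5935

4.5935


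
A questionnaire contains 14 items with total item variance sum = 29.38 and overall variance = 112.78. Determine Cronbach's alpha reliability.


alpha = (k/(k-1)) * (1 - sum(si^2)/s_total^2)
= (14/13) * (1 - 29.38/112.78)
alpha = 0.7964

0.7964


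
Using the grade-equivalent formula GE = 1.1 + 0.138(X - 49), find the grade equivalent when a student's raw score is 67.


raw - median = 67 - 49 = 18
slope * diff = 0.138 * 18 = 2.484
GE = 1.1 + 2.484
GE = 3.584

3.584


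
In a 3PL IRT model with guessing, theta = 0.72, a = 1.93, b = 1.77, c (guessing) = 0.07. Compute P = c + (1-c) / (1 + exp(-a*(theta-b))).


logit = 1.93*(0.72 - 1.77) = -2.0265
P* = 1/(1 + exp(--2.0265)) = 0.1164
P = 0.07 + (1 - 0.07) * 0.1164
P = 0.1783

0.1783


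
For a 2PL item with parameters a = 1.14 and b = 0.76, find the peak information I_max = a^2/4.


For 2PL, max info at theta = b = 0.76
I_max = a^2 / 4 = 1.14^2 / 4
= 1.2996 / 4
I_max = 0.3249

0.3249


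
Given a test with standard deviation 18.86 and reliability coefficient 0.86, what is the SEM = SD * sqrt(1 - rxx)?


SEM = SD * sqrt(1 - rxx)
SEM = 18.86 * sqrt(1 - 0.86)
SEM = 18.86 * sqrt(0.14) = 18.86 * 0.374166
SEM = 7.0568

7.0568


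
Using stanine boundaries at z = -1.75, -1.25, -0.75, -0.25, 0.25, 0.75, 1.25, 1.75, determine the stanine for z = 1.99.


Stanine boundaries: [-1.75, -1.25, -0.75, -0.25, 0.25, 0.75, 1.25, 1.75]
z = 1.99
Check each boundary:
  z >= -1.75 -> could be stanine 2
  z >= -1.25 -> could be stanine 3
  z >= -0.75 -> could be stanine 4
  z >= -0.25 -> could be stanine 5
  z >= 0.25 -> could be stanine 6
  z >= 0.75 -> could be stanine 7
  z >= 1.25 -> could be stanine 8
  z >= 1.75 -> could be stanine 9
Highest qualifying boundary gives stanine = 9

9


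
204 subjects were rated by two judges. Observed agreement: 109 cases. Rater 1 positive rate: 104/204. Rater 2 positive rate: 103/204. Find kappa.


P_o = 109/204 = 0.534314
P_e = (104*103 + 100*101) / 41616 = 0.500096
kappa = (P_o - P_e) / (1 - P_e)
kappa = (0.534314 - 0.500096) / (1 - 0.500096)
kappa = 0.0684

0.0684


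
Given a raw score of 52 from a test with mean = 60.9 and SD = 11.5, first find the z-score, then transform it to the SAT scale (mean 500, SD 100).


z = (X - mean) / SD = (52 - 60.9) / 11.5
z = -8.9 / 11.5
z = -0.7739
SAT-scale = SAT = 500 + 100z
Carry z at full precision (z = -8.9 / 11.5) into the conversion:
SAT-scale = 500 + 100 * (-8.9 / 11.5) = 500 + -890 / 11.5
SAT-scale = 500 + -77.3913
SAT-scale = 422.6087

422.6087


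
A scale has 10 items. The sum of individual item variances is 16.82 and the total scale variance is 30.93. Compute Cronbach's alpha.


alpha = (k/(k-1)) * (1 - sum(si^2)/s_total^2)
= (10/9) * (1 - 16.82/30.93)
alpha = 0.5069

0.5069


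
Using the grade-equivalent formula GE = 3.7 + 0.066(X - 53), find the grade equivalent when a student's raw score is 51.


raw - median = 51 - 53 = -2
slope * diff = 0.066 * -2 = -0.132
GE = 3.7 + -0.132
GE = 3.568

3.568


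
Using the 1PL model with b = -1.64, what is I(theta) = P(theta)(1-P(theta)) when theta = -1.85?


P = 1/(1+exp(-(-1.85--1.64))) = 0.4477
I = P*(1-P) = 0.4477 * 0.5523
I = 0.2473

0.2473


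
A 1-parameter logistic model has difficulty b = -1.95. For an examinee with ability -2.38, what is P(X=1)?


theta - b = -2.38 - -1.95 = -0.43
exp(-(theta - b)) = exp(0.43) = 1.5373
P = 1 / (1 + 1.5373)
P = 0.3941

0.3941


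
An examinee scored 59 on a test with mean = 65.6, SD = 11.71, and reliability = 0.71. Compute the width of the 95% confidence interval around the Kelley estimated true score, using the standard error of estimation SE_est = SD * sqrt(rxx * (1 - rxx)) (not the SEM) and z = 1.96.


True score estimate = 0.71*59 + 0.29*65.6 = 60.914
SE_est = SD * sqrt(rxx * (1 - rxx)) = 11.71 * sqrt(0.71 * 0.29) = 11.71 * sqrt(0.2059) = 5.313554
CI = T_est +/- z * SE_est, so width = 2 * z * SE_est = 2 * 1.96 * 5.313554
Width = 20.8291

20.8291


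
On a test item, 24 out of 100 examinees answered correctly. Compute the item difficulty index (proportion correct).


Item difficulty p = number correct / total examinees
p = 24 / 100
p = 0.24

0.24


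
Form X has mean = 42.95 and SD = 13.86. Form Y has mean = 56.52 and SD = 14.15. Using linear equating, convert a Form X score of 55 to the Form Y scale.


slope = SD_Y / SD_X = 14.15 / 13.86 ~ 1.0209
intercept = mean_Y - slope * mean_X = 56.52 - (14.15 / 13.86) * 42.95 ~ 12.6713
Y = slope * X + intercept. To avoid rounding drift from the rounded slope/intercept, evaluate the equivalent form Y = mean_Y + SD_Y * (X - mean_X) / SD_X at full precision:
Y = 56.52 + 14.15 * (55 - 42.95) / 13.86
Y = 56.52 + 14.15 * 12.05 / 13.86
Y = 56.52 + 170.5075 / 13.86
Y = 56.52 + 12.3021
Y = 68.8221

68.8221


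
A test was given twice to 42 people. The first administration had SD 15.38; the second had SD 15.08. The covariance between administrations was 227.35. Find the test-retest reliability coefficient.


r = cov(X,Y) / (SD_X * SD_Y)
r = 227.35 / (15.38 * 15.08)
r = 227.35 / 231.9304
r = 0.9803

0.9803


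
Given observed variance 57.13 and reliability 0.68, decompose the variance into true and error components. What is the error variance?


var_true = rxx * var_obs = 0.68 * 57.13 = 38.8484
var_error = var_obs - var_true
var_error = 57.13 - 38.8484
var_error = 18.2816

18.2816


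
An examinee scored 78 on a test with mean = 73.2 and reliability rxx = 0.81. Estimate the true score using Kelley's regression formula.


T_est = rxx * X + (1 - rxx) * mean
T_est = 0.81 * 78 + 0.19 * 73.2
T_est = 63.18 + 13.908
T_est = 77.088

77.088


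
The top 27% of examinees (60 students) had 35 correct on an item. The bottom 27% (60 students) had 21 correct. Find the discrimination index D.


p_upper = 35/60 = 0.5833
p_lower = 21/60 = 0.35
D = 0.5833 - 0.35 = 0.2333

0.2333


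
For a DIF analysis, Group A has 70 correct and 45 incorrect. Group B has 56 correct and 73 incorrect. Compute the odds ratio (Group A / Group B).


Odds_A = 70/45 = 1.5556
Odds_B = 56/73 = 0.7671
OR = Odds_A / Odds_B = 1.5556 / 0.7671
Exactly, OR = (70 * 73) / (45 * 56) = 5110 / 2520
OR = 2.0278

2.0278


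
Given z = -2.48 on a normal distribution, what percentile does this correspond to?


CDF(z) = 0.5 * (1 + erf(z/sqrt(2)))
erf(-1.7536) = -0.9869
CDF = 0.0066
Percentile rank = 0.0066 * 100 = 0.66

0.66


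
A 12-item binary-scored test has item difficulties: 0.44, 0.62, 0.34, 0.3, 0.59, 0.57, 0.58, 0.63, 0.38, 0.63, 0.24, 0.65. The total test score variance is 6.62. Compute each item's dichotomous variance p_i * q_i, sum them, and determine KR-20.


For each item, compute p_i * q_i:
  Item 1: 0.44 * 0.56 = 0.2464
  Item 2: 0.62 * 0.38 = 0.2356
  Item 3: 0.34 * 0.66 = 0.2244
  Item 4: 0.3 * 0.7 = 0.21
  Item 5: 0.59 * 0.41 = 0.2419
  Item 6: 0.57 * 0.43 = 0.2451
  Item 7: 0.58 * 0.42 = 0.2436
  Item 8: 0.63 * 0.37 = 0.2331
  Item 9: 0.38 * 0.62 = 0.2356
  Item 10: 0.63 * 0.37 = 0.2331
  Item 11: 0.24 * 0.76 = 0.1824
  Item 12: 0.65 * 0.35 = 0.2275
Sum(p_i * q_i) = 0.2464 + 0.2356 + 0.2244 + 0.21 + 0.2419 + 0.2451 + 0.2436 + 0.2331 + 0.2356 + 0.2331 + 0.1824 + 0.2275 = 2.7587
KR-20 = (k/(k-1)) * (1 - Sum(p_i*q_i) / Var_total)
= (12/11) * (1 - 2.7587/6.62)
= 1.0909 * 0.5833
KR-20 = 0.6363

0.6363


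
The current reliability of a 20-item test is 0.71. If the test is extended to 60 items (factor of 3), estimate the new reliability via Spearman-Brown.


r_new = (n * rxx) / (1 + (n-1) * rxx)
r_new = (3 * 0.71) / (1 + 2 * 0.71)
r_new = 2.13 / 2.42
r_new = 0.8802

0.8802


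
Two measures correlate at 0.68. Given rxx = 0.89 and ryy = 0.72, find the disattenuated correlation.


r_corrected = rxy / sqrt(rxx * ryy)
= 0.68 / sqrt(0.89 * 0.72)
= 0.68 / sqrt(0.6408)
= 0.68 / 0.8005
r_corrected = 0.8495

0.8495


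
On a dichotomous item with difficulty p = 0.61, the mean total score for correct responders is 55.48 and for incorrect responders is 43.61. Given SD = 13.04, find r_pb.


q = 1 - p = 0.39
rpb = ((M1 - M0) / SD) * sqrt(p * q)
rpb = ((55.48 - 43.61) / 13.04) * sqrt(0.61 * 0.39)
rpb = 0.444

0.444


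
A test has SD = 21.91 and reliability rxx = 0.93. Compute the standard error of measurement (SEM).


SEM = SD * sqrt(1 - rxx)
SEM = 21.91 * sqrt(1 - 0.93)
SEM = 21.91 * sqrt(0.07) = 21.91 * 0.264575
SEM = 5.7968

5.7968


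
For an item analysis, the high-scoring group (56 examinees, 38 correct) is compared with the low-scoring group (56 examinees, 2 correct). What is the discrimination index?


p_upper = 38/56 = 0.6786
p_lower = 2/56 = 0.0357
D = 0.6786 - 0.0357 = 0.6429

0.6429


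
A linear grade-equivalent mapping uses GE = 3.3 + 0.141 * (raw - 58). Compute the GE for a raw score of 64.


raw - median = 64 - 58 = 6
slope * diff = 0.141 * 6 = 0.846
GE = 3.3 + 0.846
GE = 4.146

4.146


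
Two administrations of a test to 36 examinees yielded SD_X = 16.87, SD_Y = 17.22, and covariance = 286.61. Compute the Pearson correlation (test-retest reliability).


r = cov(X,Y) / (SD_X * SD_Y)
r = 286.61 / (16.87 * 17.22)
r = 286.61 / 290.5014
r = 0.9866

0.9866


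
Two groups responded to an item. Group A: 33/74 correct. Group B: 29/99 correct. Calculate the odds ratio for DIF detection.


Odds_A = 33/41 = 0.8049
Odds_B = 29/70 = 0.4143
OR = Odds_A / Odds_B = 0.8049 / 0.4143
Exactly, OR = (33 * 70) / (41 * 29) = 2310 / 1189
OR = 1.9428

1.9428


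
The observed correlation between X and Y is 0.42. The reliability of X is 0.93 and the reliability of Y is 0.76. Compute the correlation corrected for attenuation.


r_corrected = rxy / sqrt(rxx * ryy)
= 0.42 / sqrt(0.93 * 0.76)
= 0.42 / sqrt(0.7068)
= 0.42 / 0.840714
r_corrected = 0.4996

0.4996


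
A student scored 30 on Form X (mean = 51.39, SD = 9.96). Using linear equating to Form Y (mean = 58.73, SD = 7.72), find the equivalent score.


slope = SD_Y / SD_X = 7.72 / 9.96 ~ 0.7751
intercept = mean_Y - slope * mean_X = 58.73 - (7.72 / 9.96) * 51.39 ~ 18.8976
Y = slope * X + intercept. To avoid rounding drift from the rounded slope/intercept, evaluate the equivalent form Y = mean_Y + SD_Y * (X - mean_X) / SD_X at full precision:
Y = 58.73 + 7.72 * (30 - 51.39) / 9.96
Y = 58.73 - 7.72 * 21.39 / 9.96
Y = 58.73 - 165.1308 / 9.96
Y = 58.73 - 16.5794
Y = 42.1506

42.1506


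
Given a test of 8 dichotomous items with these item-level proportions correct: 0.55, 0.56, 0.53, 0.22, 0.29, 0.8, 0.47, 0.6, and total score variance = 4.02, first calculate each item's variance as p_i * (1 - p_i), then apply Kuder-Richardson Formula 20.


For each item, compute p_i * q_i:
  Item 1: 0.55 * 0.45 = 0.2475
  Item 2: 0.56 * 0.44 = 0.2464
  Item 3: 0.53 * 0.47 = 0.2491
  Item 4: 0.22 * 0.78 = 0.1716
  Item 5: 0.29 * 0.71 = 0.2059
  Item 6: 0.8 * 0.2 = 0.16
  Item 7: 0.47 * 0.53 = 0.2491
  Item 8: 0.6 * 0.4 = 0.24
Sum(p_i * q_i) = 0.2475 + 0.2464 + 0.2491 + 0.1716 + 0.2059 + 0.16 + 0.2491 + 0.24 = 1.7696
KR-20 = (k/(k-1)) * (1 - Sum(p_i*q_i) / Var_total)
= (8/7) * (1 - 1.7696/4.02)
= 1.1429 * 0.5598
KR-20 = 0.6398

0.6398


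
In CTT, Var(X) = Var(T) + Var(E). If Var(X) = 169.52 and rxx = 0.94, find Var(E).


var_true = rxx * var_obs = 0.94 * 169.52 = 159.3488
var_error = var_obs - var_true
var_error = 169.52 - 159.3488
var_error = 10.1712

10.1712


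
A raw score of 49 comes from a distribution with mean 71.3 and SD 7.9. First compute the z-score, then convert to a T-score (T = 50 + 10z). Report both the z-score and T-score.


z = (X - mean) / SD = (49 - 71.3) / 7.9
z = -22.3 / 7.9
z = -2.8228
T-score = T = 50 + 10z
Carry z at full precision (z = -22.3 / 7.9) into the conversion:
T-score = 50 + 10 * (-22.3 / 7.9) = 50 + -223 / 7.9
T-score = 50 + -28.2278
T-score = 21.7722

21.7722


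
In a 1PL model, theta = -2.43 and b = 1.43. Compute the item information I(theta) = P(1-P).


P = 1/(1+exp(-(-2.43-1.43))) = 0.0206
I = P*(1-P) = 0.0206 * 0.9794
I = 0.0202

0.0202


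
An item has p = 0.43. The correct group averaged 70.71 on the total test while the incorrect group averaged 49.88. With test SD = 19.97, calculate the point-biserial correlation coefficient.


q = 1 - p = 0.57
rpb = ((M1 - M0) / SD) * sqrt(p * q)
rpb = ((70.71 - 49.88) / 19.97) * sqrt(0.43 * 0.57)
rpb = 0.5164

0.5164


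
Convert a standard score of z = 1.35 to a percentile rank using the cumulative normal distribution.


CDF(z) = 0.5 * (1 + erf(z/sqrt(2)))
erf(0.9546) = 0.823
CDF = 0.9115
Percentile rank = 0.9115 * 100 = 91.15

91.15


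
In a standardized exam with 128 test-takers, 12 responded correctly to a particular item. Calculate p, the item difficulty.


Item difficulty p = number correct / total examinees
p = 12 / 128
p = 0.0938

0.0938


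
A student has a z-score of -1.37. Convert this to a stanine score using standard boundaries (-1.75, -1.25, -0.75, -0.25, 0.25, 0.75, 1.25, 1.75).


Stanine boundaries: [-1.75, -1.25, -0.75, -0.25, 0.25, 0.75, 1.25, 1.75]
z = -1.37
Check each boundary:
  z >= -1.75 -> could be stanine 2
  z < -1.25
  z < -0.75
  z < -0.25
  z < 0.25
  z < 0.75
  z < 1.25
  z < 1.75
Highest qualifying boundary gives stanine = 2

2


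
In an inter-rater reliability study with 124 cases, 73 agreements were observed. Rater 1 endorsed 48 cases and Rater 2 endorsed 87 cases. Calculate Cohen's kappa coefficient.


P_o = 73/124 = 0.58871
P_e = (48*87 + 76*37) / 15376 = 0.454475
kappa = (P_o - P_e) / (1 - P_e)
kappa = (0.58871 - 0.454475) / (1 - 0.454475)
kappa = 0.2461

0.2461


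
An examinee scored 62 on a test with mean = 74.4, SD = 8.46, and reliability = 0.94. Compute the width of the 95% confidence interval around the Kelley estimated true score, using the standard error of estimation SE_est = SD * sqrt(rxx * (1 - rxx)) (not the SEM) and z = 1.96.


True score estimate = 0.94*62 + 0.06*74.4 = 62.744
SE_est = SD * sqrt(rxx * (1 - rxx)) = 8.46 * sqrt(0.94 * 0.06) = 8.46 * sqrt(0.0564) = 2.009139
CI = T_est +/- z * SE_est, so width = 2 * z * SE_est = 2 * 1.96 * 2.009139
Width = 7.8758

7.8758


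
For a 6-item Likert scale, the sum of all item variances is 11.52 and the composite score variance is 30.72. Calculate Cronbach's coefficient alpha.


alpha = (k/(k-1)) * (1 - sum(si^2)/s_total^2)
= (6/5) * (1 - 11.52/30.72)
alpha = 0.75

0.75


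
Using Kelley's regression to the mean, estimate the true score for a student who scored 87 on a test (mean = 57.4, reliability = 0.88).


T_est = rxx * X + (1 - rxx) * mean
T_est = 0.88 * 87 + 0.12 * 57.4
T_est = 76.56 + 6.888
T_est = 83.448

83.448


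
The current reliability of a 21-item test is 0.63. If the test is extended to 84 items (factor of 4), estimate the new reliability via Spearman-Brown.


r_new = (n * rxx) / (1 + (n-1) * rxx)
r_new = (4 * 0.63) / (1 + 3 * 0.63)
r_new = 2.52 / 2.89
r_new = 0.872

0.872


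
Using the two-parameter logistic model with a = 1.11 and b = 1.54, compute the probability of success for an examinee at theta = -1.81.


a*(theta - b) = 1.11 * (-1.81 - 1.54) = -3.7185
exp(--3.7185) = 41.2025
P = 1 / (1 + 41.2025)
P = 0.0237

0.0237


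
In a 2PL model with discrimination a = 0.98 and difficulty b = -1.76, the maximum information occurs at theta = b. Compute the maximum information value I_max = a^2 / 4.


For 2PL, max info at theta = b = -1.76
I_max = a^2 / 4 = 0.98^2 / 4
= 0.9604 / 4
I_max = 0.2401

0.2401


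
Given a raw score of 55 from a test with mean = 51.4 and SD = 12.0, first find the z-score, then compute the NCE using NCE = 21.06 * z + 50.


z = (X - mean) / SD = (55 - 51.4) / 12.0
z = 3.6 / 12.0
z = 0.3
NCE = NCE = 21.06z + 50
Carry z at full precision (z = 3.6 / 12.0) into the conversion:
NCE = 21.06 * (3.6 / 12.0) + 50 = 75.816 / 12.0 + 50
NCE = 6.318 + 50
NCE = 56.318

56.318


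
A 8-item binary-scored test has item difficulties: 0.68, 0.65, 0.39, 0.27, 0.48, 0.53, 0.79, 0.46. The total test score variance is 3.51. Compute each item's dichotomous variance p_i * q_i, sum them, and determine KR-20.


For each item, compute p_i * q_i:
  Item 1: 0.68 * 0.32 = 0.2176
  Item 2: 0.65 * 0.35 = 0.2275
  Item 3: 0.39 * 0.61 = 0.2379
  Item 4: 0.27 * 0.73 = 0.1971
  Item 5: 0.48 * 0.52 = 0.2496
  Item 6: 0.53 * 0.47 = 0.2491
  Item 7: 0.79 * 0.21 = 0.1659
  Item 8: 0.46 * 0.54 = 0.2484
Sum(p_i * q_i) = 0.2176 + 0.2275 + 0.2379 + 0.1971 + 0.2496 + 0.2491 + 0.1659 + 0.2484 = 1.7931
KR-20 = (k/(k-1)) * (1 - Sum(p_i*q_i) / Var_total)
= (8/7) * (1 - 1.7931/3.51)
= 1.1429 * 0.4891
KR-20 = 0.559

0.559


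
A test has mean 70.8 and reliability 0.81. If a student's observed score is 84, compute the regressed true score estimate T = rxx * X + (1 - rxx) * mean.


T_est = rxx * X + (1 - rxx) * mean
T_est = 0.81 * 84 + 0.19 * 70.8
T_est = 68.04 + 13.452
T_est = 81.492

81.492


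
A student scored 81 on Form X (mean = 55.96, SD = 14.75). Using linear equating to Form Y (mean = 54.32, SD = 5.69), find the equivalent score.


slope = SD_Y / SD_X = 5.69 / 14.75 ~ 0.3858
intercept = mean_Y - slope * mean_X = 54.32 - (5.69 / 14.75) * 55.96 ~ 32.7327
Y = slope * X + intercept. To avoid rounding drift from the rounded slope/intercept, evaluate the equivalent form Y = mean_Y + SD_Y * (X - mean_X) / SD_X at full precision:
Y = 54.32 + 5.69 * (81 - 55.96) / 14.75
Y = 54.32 + 5.69 * 25.04 / 14.75
Y = 54.32 + 142.4776 / 14.75
Y = 54.32 + 9.6595
Y = 63.9795

63.9795


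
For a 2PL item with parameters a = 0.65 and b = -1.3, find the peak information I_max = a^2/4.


For 2PL, max info at theta = b = -1.3
I_max = a^2 / 4 = 0.65^2 / 4
= 0.4225 / 4
I_max = 0.1056

0.1056


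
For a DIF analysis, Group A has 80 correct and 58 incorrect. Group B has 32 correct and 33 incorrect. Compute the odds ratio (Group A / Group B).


Odds_A = 80/58 = 1.3793
Odds_B = 32/33 = 0.9697
OR = Odds_A / Odds_B = 1.3793 / 0.9697
Exactly, OR = (80 * 33) / (58 * 32) = 2640 / 1856
OR = 1.4224

1.4224


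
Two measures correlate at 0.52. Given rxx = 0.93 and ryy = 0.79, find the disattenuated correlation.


r_corrected = rxy / sqrt(rxx * ryy)
= 0.52 / sqrt(0.93 * 0.79)
= 0.52 / sqrt(0.7347)
= 0.52 / 0.857146
r_corrected = 0.6067

0.6067


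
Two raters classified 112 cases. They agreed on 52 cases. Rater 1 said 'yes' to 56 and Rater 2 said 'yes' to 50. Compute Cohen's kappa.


P_o = 52/112 = 0.464286
P_e = (56*50 + 56*62) / 12544 = 0.5
kappa = (P_o - P_e) / (1 - P_e)
kappa = (0.464286 - 0.5) / (1 - 0.5)
kappa = -0.0714

-0.0714


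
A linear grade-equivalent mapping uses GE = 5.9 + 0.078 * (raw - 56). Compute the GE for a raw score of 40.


raw - median = 40 - 56 = -16
slope * diff = 0.078 * -16 = -1.248
GE = 5.9 + -1.248
GE = 4.652

4.652


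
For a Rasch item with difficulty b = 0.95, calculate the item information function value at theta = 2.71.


P = 1/(1+exp(-(2.71-0.95))) = 0.8532
I = P*(1-P) = 0.8532 * 0.1468
I = 0.1252

0.1252


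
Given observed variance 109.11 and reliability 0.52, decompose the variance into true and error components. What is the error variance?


var_true = rxx * var_obs = 0.52 * 109.11 = 56.7372
var_error = var_obs - var_true
var_error = 109.11 - 56.7372
var_error = 52.3728

52.3728


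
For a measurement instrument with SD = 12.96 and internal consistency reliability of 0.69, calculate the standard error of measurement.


SEM = SD * sqrt(1 - rxx)
SEM = 12.96 * sqrt(1 - 0.69)
SEM = 12.96 * sqrt(0.31) = 12.96 * 0.556776
SEM = 7.2158

7.2158


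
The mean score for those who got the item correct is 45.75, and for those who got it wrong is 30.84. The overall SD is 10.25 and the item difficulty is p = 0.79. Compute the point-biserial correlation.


q = 1 - p = 0.21
rpb = ((M1 - M0) / SD) * sqrt(p * q)
rpb = ((45.75 - 30.84) / 10.25) * sqrt(0.79 * 0.21)
rpb = 0.5925

0.5925


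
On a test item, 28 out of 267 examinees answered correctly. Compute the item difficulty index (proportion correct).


Item difficulty p = number correct / total examinees
p = 28 / 267
p = 0.1049

0.1049


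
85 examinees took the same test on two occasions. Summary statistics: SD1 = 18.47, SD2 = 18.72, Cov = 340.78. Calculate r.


r = cov(X,Y) / (SD_X * SD_Y)
r = 340.78 / (18.47 * 18.72)
r = 340.78 / 345.7584
r = 0.9856

0.9856


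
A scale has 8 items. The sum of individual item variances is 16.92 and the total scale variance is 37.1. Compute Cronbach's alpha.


alpha = (k/(k-1)) * (1 - sum(si^2)/s_total^2)
= (8/7) * (1 - 16.92/37.1)
alpha = 0.6216

0.6216


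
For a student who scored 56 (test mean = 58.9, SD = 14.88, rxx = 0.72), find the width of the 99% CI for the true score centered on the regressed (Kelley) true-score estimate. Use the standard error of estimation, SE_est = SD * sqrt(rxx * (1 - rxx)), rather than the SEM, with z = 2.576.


True score estimate = 0.72*56 + 0.28*58.9 = 56.812
SE_est = SD * sqrt(rxx * (1 - rxx)) = 14.88 * sqrt(0.72 * 0.28) = 14.88 * sqrt(0.2016) = 6.681103
CI = T_est +/- z * SE_est, so width = 2 * z * SE_est = 2 * 2.576 * 6.681103
Width = 34.421

34.421


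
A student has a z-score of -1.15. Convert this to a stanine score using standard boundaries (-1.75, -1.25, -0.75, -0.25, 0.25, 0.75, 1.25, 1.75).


Stanine boundaries: [-1.75, -1.25, -0.75, -0.25, 0.25, 0.75, 1.25, 1.75]
z = -1.15
Check each boundary:
  z >= -1.75 -> could be stanine 2
  z >= -1.25 -> could be stanine 3
  z < -0.75
  z < -0.25
  z < 0.25
  z < 0.75
  z < 1.25
  z < 1.75
Highest qualifying boundary gives stanine = 3

3


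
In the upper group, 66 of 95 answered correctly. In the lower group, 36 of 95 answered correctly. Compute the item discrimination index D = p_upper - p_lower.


p_upper = 66/95 = 0.6947
p_lower = 36/95 = 0.3789
D = 0.6947 - 0.3789 = 0.3158

0.3158


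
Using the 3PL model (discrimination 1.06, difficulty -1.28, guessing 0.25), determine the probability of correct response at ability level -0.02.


logit = 1.06*(-0.02 - -1.28) = 1.3356
P* = 1/(1 + exp(-1.3356)) = 0.7918
P = 0.25 + (1 - 0.25) * 0.7918
P = 0.8438

0.8438


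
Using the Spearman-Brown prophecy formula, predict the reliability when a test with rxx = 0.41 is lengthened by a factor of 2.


r_new = (n * rxx) / (1 + (n-1) * rxx)
r_new = (2 * 0.41) / (1 + 1 * 0.41)
r_new = 0.82 / 1.41
r_new = 0.5816

0.5816


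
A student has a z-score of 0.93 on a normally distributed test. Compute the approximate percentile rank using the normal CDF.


CDF(z) = 0.5 * (1 + erf(z/sqrt(2)))
erf(0.6576) = 0.6476
CDF = 0.8238
Percentile rank = 0.8238 * 100 = 82.38

82.38


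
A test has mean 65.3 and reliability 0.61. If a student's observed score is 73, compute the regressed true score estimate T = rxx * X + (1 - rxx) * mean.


T_est = rxx * X + (1 - rxx) * mean
T_est = 0.61 * 73 + 0.39 * 65.3
T_est = 44.53 + 25.467
T_est = 69.997

69.997


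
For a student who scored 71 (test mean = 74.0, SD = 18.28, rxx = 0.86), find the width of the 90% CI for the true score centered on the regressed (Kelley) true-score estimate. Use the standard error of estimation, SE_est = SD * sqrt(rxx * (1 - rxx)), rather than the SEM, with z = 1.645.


True score estimate = 0.86*71 + 0.14*74.0 = 71.42
SE_est = SD * sqrt(rxx * (1 - rxx)) = 18.28 * sqrt(0.86 * 0.14) = 18.28 * sqrt(0.1204) = 6.342923
CI = T_est +/- z * SE_est, so width = 2 * z * SE_est = 2 * 1.645 * 6.342923
Width = 20.8682

20.8682


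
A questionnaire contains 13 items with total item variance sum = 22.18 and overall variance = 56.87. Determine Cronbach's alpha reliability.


alpha = (k/(k-1)) * (1 - sum(si^2)/s_total^2)
= (13/12) * (1 - 22.18/56.87)
alpha = 0.6608

0.6608


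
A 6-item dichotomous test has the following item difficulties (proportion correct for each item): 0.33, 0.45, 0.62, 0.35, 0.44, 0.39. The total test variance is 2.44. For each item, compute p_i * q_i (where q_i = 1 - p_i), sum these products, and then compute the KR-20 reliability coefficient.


For each item, compute p_i * q_i:
  Item 1: 0.33 * 0.67 = 0.2211
  Item 2: 0.45 * 0.55 = 0.2475
  Item 3: 0.62 * 0.38 = 0.2356
  Item 4: 0.35 * 0.65 = 0.2275
  Item 5: 0.44 * 0.56 = 0.2464
  Item 6: 0.39 * 0.61 = 0.2379
Sum(p_i * q_i) = 0.2211 + 0.2475 + 0.2356 + 0.2275 + 0.2464 + 0.2379 = 1.416
KR-20 = (k/(k-1)) * (1 - Sum(p_i*q_i) / Var_total)
= (6/5) * (1 - 1.416/2.44)
= 1.2 * 0.4197
KR-20 = 0.5036

0.5036


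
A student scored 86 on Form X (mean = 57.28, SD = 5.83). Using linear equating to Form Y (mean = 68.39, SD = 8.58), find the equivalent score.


slope = SD_Y / SD_X = 8.58 / 5.83 ~ 1.4717
intercept = mean_Y - slope * mean_X = 68.39 - (8.58 / 5.83) * 57.28 ~ -15.9089
Y = slope * X + intercept. To avoid rounding drift from the rounded slope/intercept, evaluate the equivalent form Y = mean_Y + SD_Y * (X - mean_X) / SD_X at full precision:
Y = 68.39 + 8.58 * (86 - 57.28) / 5.83
Y = 68.39 + 8.58 * 28.72 / 5.83
Y = 68.39 + 246.4176 / 5.83
Y = 68.39 + 42.2672
Y = 110.6572

110.6572


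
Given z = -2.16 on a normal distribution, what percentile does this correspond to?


CDF(z) = 0.5 * (1 + erf(z/sqrt(2)))
erf(-1.5274) = -0.9692
CDF = 0.0154
Percentile rank = 0.0154 * 100 = 1.54

1.54


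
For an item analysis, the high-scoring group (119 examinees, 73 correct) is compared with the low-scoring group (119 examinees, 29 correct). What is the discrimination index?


p_upper = 73/119 = 0.6134
p_lower = 29/119 = 0.2437
D = 0.6134 - 0.2437 = 0.3697

0.3697


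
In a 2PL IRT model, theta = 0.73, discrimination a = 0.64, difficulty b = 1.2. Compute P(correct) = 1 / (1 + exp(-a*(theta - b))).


a*(theta - b) = 0.64 * (0.73 - 1.2) = -0.3008
exp(--0.3008) = 1.3509
P = 1 / (1 + 1.3509)
P = 0.4254

0.4254


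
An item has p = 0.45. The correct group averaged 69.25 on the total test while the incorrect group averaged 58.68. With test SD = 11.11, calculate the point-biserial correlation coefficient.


q = 1 - p = 0.55
rpb = ((M1 - M0) / SD) * sqrt(p * q)
rpb = ((69.25 - 58.68) / 11.11) * sqrt(0.45 * 0.55)
rpb = 0.4733

0.4733


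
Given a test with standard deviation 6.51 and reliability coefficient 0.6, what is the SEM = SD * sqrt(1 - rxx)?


SEM = SD * sqrt(1 - rxx)
SEM = 6.51 * sqrt(1 - 0.6)
SEM = 6.51 * sqrt(0.4) = 6.51 * 0.632456
SEM = 4.1173

4.1173


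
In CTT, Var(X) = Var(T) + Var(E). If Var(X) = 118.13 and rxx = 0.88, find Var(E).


var_true = rxx * var_obs = 0.88 * 118.13 = 103.9544
var_error = var_obs - var_true
var_error = 118.13 - 103.9544
var_error = 14.1756

14.1756


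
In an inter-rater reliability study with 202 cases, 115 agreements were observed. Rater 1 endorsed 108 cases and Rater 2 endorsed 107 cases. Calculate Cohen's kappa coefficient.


P_o = 115/202 = 0.569307
P_e = (108*107 + 94*95) / 40804 = 0.502059
kappa = (P_o - P_e) / (1 - P_e)
kappa = (0.569307 - 0.502059) / (1 - 0.502059)
kappa = 0.1351

0.1351


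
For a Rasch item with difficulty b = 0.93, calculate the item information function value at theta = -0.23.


P = 1/(1+exp(-(-0.23-0.93))) = 0.2387
I = P*(1-P) = 0.2387 * 0.7613
I = 0.1817

0.1817


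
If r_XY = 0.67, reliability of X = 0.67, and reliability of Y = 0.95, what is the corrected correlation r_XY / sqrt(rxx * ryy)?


r_corrected = rxy / sqrt(rxx * ryy)
= 0.67 / sqrt(0.67 * 0.95)
= 0.67 / sqrt(0.6365)
= 0.67 / 0.79781
r_corrected = 0.8398

0.8398


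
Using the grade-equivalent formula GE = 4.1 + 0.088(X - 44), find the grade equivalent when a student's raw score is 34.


raw - median = 34 - 44 = -10
slope * diff = 0.088 * -10 = -0.88
GE = 4.1 + -0.88
GE = 3.22

3.22


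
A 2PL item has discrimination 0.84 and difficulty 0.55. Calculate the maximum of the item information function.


For 2PL, max info at theta = b = 0.55
I_max = a^2 / 4 = 0.84^2 / 4
= 0.7056 / 4
I_max = 0.1764

0.1764


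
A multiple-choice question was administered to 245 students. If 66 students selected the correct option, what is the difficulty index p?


Item difficulty p = number correct / total examinees
p = 66 / 245
p = 0.2694

0.2694


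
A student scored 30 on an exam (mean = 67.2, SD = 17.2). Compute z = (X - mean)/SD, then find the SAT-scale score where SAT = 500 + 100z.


z = (X - mean) / SD = (30 - 67.2) / 17.2
z = -37.2 / 17.2
z = -2.1628
SAT-scale = SAT = 500 + 100z
Carry z at full precision (z = -37.2 / 17.2) into the conversion:
SAT-scale = 500 + 100 * (-37.2 / 17.2) = 500 + -3720 / 17.2
SAT-scale = 500 + -216.2791
SAT-scale = 283.7209

283.7209


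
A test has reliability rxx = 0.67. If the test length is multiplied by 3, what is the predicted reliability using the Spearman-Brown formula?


r_new = (n * rxx) / (1 + (n-1) * rxx)
r_new = (3 * 0.67) / (1 + 2 * 0.67)
r_new = 2.01 / 2.34
r_new = 0.859

0.859


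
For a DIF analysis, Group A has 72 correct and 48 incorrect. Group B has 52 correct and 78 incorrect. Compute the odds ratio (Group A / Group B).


Odds_A = 72/48 = 1.5
Odds_B = 52/78 = 0.6667
OR = Odds_A / Odds_B = 1.5 / 0.6667
Exactly, OR = (72 * 78) / (48 * 52) = 5616 / 2496
OR = 2.25

2.25


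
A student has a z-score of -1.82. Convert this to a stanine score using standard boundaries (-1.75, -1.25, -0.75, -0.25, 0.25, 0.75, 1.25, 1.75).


Stanine boundaries: [-1.75, -1.25, -0.75, -0.25, 0.25, 0.75, 1.25, 1.75]
z = -1.82
Check each boundary:
  z < -1.75
  z < -1.25
  z < -0.75
  z < -0.25
  z < 0.25
  z < 0.75
  z < 1.25
  z < 1.75
Highest qualifying boundary gives stanine = 1

1
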